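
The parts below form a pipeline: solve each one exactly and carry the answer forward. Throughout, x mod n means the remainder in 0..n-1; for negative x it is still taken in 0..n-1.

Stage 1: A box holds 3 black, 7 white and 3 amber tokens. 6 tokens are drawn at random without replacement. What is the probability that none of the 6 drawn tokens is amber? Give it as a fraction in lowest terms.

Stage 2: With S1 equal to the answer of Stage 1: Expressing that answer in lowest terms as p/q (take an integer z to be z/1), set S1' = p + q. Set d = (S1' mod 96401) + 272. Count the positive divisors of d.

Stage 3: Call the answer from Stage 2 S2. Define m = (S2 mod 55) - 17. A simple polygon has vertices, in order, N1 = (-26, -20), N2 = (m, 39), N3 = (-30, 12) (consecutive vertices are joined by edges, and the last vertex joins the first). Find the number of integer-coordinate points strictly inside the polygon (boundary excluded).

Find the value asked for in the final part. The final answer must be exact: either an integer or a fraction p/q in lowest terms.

Stage 1: total draws C(13,6) = 1716; favorable C(10,6) = 210; P = 35/286; answer 35/286
Stage 2: S1 = 35/286; threaded value p + q = 321; d = 593; 593 is prime, so its only divisors are 1 and 593; count = 2; answer 2
Stage 3: S2 = 2; m = -15; cross terms: (-26*39 - -15*-20)=-1314, (-15*12 - -30*39)=990, (-30*-20 - -26*12)=912; twice the area = |588| = 588; area = 294; boundary points = 1 + 3 + 4 = 8; strictly interior points = area - boundary/2 + 1 = 291; answer 291

291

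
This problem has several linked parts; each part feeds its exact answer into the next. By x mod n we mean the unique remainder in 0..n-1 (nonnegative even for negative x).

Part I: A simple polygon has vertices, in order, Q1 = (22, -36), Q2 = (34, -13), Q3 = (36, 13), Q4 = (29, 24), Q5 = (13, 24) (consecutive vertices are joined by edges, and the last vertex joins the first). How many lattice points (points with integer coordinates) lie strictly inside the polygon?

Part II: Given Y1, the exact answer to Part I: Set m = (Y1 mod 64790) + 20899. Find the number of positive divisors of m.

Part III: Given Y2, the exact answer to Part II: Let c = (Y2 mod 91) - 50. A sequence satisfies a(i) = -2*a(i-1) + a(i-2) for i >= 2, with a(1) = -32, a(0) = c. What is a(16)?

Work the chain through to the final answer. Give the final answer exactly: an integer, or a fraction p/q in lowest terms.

Part I: cross terms: (22*-13 - 34*-36)=938, (34*13 - 36*-13)=910, (36*24 - 29*13)=487, (29*24 - 13*24)=384, (13*-36 - 22*24)=-996; twice the area = |1723| = 1723; area = 1723/2; boundary points = 1 + 2 + 1 + 16 + 3 = 23; strictly interior points = area - boundary/2 + 1 = 851; answer 851
Part II: Y1 = 851; m = 21750; 21750 = 2 * 3 * 5^3 * 29; number of divisors = (1+1) * (1+1) * (3+1) * (1+1) = 32; answer 32
Part III: Y2 = 32; c = -18; a(2) = -2*(-32) + 1*(-18) = 46; iterating: a(2)=46, a(3)=-124, a(4)=294, a(5)=-712, a(6)=1718, a(7)=-4148, a(8)=10014, a(9)=-24176, a(10)=58366, a(11)=-140908, a(12)=340182, a(13)=-821272, a(14)=1982726, a(15)=-4786724, a(16)=11556174; answer 11556174

11556174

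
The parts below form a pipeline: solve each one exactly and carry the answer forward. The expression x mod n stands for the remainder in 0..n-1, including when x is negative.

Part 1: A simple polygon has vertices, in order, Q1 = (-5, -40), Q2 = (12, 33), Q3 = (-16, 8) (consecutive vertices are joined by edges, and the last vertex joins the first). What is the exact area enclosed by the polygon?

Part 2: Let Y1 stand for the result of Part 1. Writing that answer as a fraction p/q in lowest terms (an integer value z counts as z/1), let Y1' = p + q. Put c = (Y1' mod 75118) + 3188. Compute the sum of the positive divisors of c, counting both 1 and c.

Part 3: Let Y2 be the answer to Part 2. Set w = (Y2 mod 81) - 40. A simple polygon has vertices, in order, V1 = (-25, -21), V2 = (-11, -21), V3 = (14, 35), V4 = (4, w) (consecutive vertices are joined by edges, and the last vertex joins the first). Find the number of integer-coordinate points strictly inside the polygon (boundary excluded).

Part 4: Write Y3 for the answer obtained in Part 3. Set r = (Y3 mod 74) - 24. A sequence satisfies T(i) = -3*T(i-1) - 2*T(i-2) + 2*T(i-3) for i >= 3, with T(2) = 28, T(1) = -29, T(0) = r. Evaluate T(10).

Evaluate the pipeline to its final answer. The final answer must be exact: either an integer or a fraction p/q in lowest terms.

Part 1: cross terms: (-5*33 - 12*-40)=315, (12*8 - -16*33)=624, (-16*-40 - -5*8)=680; twice the area = |1619| = 1619; area = 1619/2; answer 1619/2
Part 2: Y1 = 1619/2; threaded value p + q = 1621; c = 4809; 4809 = 3 * 7 * 229; sigma = (1 + 3) * (1 + 7) * (1 + 229) = 4 * 8 * 230 = 7360; answer 7360
Part 3: Y2 = 7360; w = 30; cross terms: (-25*-21 - -11*-21)=294, (-11*35 - 14*-21)=-91, (14*30 - 4*35)=280, (4*-21 - -25*30)=666; twice the area = |1149| = 1149; area = 1149/2; boundary points = 14 + 1 + 5 + 1 = 21; strictly interior points = area - boundary/2 + 1 = 565; answer 565
Part 4: Y3 = 565; r = 23; T(3) = -3*(28) - 2*(-29) + 2*(23) = 20; iterating: T(3)=20, T(4)=-174, T(5)=538, T(6)=-1226, T(7)=2254, T(8)=-3234, T(9)=2742, T(10)=2750; answer 2750

2750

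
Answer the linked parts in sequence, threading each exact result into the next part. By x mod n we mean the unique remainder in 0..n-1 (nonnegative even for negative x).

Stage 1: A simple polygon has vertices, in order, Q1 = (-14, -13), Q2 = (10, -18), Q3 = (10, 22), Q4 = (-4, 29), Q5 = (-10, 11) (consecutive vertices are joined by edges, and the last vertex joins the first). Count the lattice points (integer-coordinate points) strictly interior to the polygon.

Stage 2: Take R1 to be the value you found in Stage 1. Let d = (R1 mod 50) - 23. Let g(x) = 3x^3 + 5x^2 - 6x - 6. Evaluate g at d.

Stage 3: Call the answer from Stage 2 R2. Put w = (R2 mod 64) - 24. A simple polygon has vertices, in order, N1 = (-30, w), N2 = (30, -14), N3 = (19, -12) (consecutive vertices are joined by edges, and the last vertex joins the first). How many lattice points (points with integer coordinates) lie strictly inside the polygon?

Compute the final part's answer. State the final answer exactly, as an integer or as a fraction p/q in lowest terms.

30

Stage 1: cross terms: (-14*-18 - 10*-13)=382, (10*22 - 10*-18)=400, (10*29 - -4*22)=378, (-4*11 - -10*29)=246, (-10*-13 - -14*11)=284; twice the area = |1690| = 1690; area = 845; boundary points = 1 + 40 + 7 + 6 + 4 = 58; strictly interior points = area - boundary/2 + 1 = 817; answer 817
Stage 2: R1 = 817; d = -6; 3*(-6)^3 + 5*(-6)^2 - 6*(-6)^1 - 6 = (-648) + (180) + (36) + (-6) = -438; answer -438
Stage 3: R2 = -438; w = -14; cross terms: (-30*-14 - 30*-14)=840, (30*-12 - 19*-14)=-94, (19*-14 - -30*-12)=-626; twice the area = |120| = 120; area = 60; boundary points = 60 + 1 + 1 = 62; strictly interior points = area - boundary/2 + 1 = 30; answer 30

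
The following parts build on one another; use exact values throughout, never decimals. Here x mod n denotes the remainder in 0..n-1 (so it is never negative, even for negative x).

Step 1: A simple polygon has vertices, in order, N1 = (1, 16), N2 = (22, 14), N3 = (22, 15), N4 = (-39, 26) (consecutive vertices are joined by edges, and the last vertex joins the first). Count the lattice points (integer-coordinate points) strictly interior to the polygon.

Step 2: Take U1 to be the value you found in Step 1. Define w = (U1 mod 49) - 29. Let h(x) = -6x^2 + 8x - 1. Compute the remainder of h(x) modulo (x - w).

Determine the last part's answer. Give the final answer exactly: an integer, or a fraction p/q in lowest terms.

Step 1: cross terms: (1*14 - 22*16)=-338, (22*15 - 22*14)=22, (22*26 - -39*15)=1157, (-39*16 - 1*26)=-650; twice the area = |191| = 191; area = 191/2; boundary points = 1 + 1 + 1 + 10 = 13; strictly interior points = area - boundary/2 + 1 = 90; answer 90
Step 2: U1 = 90; w = 12; remainder = value at the root: -6*(12)^2 + 8*(12)^1 - 1 = (-864) + (96) + (-1) = -769; answer -769

-769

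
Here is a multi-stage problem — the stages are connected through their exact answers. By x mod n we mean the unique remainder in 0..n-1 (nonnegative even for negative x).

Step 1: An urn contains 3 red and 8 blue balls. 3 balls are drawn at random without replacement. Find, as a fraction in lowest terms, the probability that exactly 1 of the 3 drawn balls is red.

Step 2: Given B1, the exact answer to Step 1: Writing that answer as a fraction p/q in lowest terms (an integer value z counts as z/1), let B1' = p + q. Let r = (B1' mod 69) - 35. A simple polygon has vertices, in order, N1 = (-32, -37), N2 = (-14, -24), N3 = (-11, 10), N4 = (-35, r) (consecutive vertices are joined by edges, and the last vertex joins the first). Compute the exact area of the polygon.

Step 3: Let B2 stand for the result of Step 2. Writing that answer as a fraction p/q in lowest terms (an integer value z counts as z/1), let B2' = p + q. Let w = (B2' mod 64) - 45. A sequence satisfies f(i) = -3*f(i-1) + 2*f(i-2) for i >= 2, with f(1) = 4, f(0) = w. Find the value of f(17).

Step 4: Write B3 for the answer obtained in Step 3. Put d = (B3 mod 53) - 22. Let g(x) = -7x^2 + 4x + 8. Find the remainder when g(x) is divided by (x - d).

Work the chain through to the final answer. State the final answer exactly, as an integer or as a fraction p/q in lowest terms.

Step 1: total draws C(11,3) = 165; favorable C(3,1)*C(8,2) = 84; P = 28/55; answer 28/55
Step 2: B1 = 28/55; threaded value p + q = 83; r = -21; cross terms: (-32*-24 - -14*-37)=250, (-14*10 - -11*-24)=-404, (-11*-21 - -35*10)=581, (-35*-37 - -32*-21)=623; twice the area = |1050| = 1050; area = 525; answer 525
Step 3: B2 = 525; threaded value p + q = 526; w = -31; f(2) = -3*(4) + 2*(-31) = -74; iterating: f(2)=-74, f(3)=230, f(4)=-838, f(5)=2974, f(6)=-10598, f(7)=37742, f(8)=-134422, f(9)=478750, f(10)=-1705094, f(11)=6072782, f(12)=-21628534, f(13)=77031166, f(14)=-274350566, f(15)=977114030, f(16)=-3480043222, f(17)=12394357726; answer 12394357726
Step 4: B3 = 12394357726; d = -14; remainder = value at the root: -7*(-14)^2 + 4*(-14)^1 + 8 = (-1372) + (-56) + (8) = -1420; answer -1420

-1420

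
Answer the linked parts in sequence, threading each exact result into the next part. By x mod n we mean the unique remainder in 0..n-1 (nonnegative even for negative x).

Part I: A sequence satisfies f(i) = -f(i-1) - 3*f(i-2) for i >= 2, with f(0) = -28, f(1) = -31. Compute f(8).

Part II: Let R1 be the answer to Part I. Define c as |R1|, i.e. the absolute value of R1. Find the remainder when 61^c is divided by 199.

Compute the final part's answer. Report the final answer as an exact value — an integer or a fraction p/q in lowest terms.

Part I: f(2) = -1*(-31) - 3*(-28) = 115; iterating: f(2)=115, f(3)=-22, f(4)=-323, f(5)=389, f(6)=580, f(7)=-1747, f(8)=7; answer 7
Part II: R1 = 7; c = 7; squarings mod 199: 61^1=61, 61^2=139, 61^4=18; 61^7 = 61^1 * 61^2 * 61^4 = 188 (mod 199); answer 188

188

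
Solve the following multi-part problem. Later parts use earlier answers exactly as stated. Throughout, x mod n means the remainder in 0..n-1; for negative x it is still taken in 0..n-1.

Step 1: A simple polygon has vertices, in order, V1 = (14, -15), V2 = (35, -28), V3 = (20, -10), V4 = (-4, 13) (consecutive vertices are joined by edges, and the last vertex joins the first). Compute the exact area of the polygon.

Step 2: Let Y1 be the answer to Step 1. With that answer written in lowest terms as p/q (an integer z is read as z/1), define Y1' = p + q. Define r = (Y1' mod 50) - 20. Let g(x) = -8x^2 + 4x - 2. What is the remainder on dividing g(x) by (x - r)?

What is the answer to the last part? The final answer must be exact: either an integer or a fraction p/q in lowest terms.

-4142

Step 1: cross terms: (14*-28 - 35*-15)=133, (35*-10 - 20*-28)=210, (20*13 - -4*-10)=220, (-4*-15 - 14*13)=-122; twice the area = |441| = 441; area = 441/2; answer 441/2
Step 2: Y1 = 441/2; threaded value p + q = 443; r = 23; remainder = value at the root: -8*(23)^2 + 4*(23)^1 - 2 = (-4232) + (92) + (-2) = -4142; answer -4142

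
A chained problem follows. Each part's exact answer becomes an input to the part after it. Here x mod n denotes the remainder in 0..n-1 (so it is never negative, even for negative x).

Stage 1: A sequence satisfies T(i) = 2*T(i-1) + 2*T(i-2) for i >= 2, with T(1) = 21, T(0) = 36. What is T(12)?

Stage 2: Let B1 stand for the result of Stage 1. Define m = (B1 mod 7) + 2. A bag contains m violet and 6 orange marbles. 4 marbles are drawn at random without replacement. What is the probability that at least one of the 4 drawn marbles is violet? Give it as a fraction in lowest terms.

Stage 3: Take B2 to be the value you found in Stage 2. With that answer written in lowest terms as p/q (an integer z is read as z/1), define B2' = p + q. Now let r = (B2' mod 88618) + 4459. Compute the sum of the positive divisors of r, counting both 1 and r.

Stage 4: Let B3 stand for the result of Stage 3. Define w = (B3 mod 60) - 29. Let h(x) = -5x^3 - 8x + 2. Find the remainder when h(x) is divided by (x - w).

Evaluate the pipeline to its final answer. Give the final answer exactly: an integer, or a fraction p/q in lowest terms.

122179

Stage 1: T(2) = 2*(21) + 2*(36) = 114; iterating: T(2)=114, T(3)=270, T(4)=768, T(5)=2076, T(6)=5688, T(7)=15528, T(8)=42432, T(9)=115920, T(10)=316704, T(11)=865248, T(12)=2363904; answer 2363904
Stage 2: B1 = 2363904; m = 6; total draws C(12,4) = 495; complement C(6,4) = 15; favorable 495 - 15 = 480; P = 32/33; answer 32/33
Stage 3: B2 = 32/33; threaded value p + q = 65; r = 4524; 4524 = 2^2 * 3 * 13 * 29; sigma = (1 + 2 + 4) * (1 + 3) * (1 + 13) * (1 + 29) = 7 * 4 * 14 * 30 = 11760; answer 11760
Stage 4: B3 = 11760; w = -29; remainder = value at the root: -5*(-29)^3 - 8*(-29)^1 + 2 = (121945) + (232) + (2) = 122179; answer 122179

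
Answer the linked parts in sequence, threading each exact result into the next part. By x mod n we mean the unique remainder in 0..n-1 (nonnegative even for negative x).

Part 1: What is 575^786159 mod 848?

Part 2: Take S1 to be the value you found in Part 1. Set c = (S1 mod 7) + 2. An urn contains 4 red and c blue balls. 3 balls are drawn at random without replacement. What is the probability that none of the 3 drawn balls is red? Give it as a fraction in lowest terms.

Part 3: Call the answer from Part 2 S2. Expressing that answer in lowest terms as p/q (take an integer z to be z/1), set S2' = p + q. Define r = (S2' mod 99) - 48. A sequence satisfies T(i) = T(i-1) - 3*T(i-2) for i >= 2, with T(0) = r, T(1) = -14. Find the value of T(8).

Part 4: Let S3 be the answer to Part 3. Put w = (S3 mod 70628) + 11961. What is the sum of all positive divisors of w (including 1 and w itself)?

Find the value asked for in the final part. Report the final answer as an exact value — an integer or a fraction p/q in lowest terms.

Part 1: squarings mod 848: 575^1=575, 575^2=753, 575^4=545, 575^8=225, 575^16=593, 575^32=577, 575^64=513, 575^128=289, 575^256=417, 575^512=49, 575^1024=705, 575^2048=97, 575^4096=81, 575^8192=625, 575^16384=545, 575^32768=225, 575^65536=593, 575^131072=577, 575^262144=513, 575^524288=289; 575^786159 = 575^1 * 575^2 * 575^4 * 575^8 * 575^32 * 575^64 * 575^128 * 575^512 * 575^1024 * 575^2048 * 575^4096 * 575^8192 * 575^16384 * 575^32768 * 575^65536 * 575^131072 * 575^524288 = 527 (mod 848); answer 527
Part 2: S1 = 527; c = 4; total draws C(8,3) = 56; favorable C(4,3) = 4; P = 1/14; answer 1/14
Part 3: S2 = 1/14; threaded value p + q = 15; r = -33; T(2) = 1*(-14) - 3*(-33) = 85; iterating: T(2)=85, T(3)=127, T(4)=-128, T(5)=-509, T(6)=-125, T(7)=1402, T(8)=1777; answer 1777
Part 4: S3 = 1777; w = 13738; 13738 = 2 * 6869; sigma = (1 + 2) * (1 + 6869) = 3 * 6870 = 20610; answer 20610

20610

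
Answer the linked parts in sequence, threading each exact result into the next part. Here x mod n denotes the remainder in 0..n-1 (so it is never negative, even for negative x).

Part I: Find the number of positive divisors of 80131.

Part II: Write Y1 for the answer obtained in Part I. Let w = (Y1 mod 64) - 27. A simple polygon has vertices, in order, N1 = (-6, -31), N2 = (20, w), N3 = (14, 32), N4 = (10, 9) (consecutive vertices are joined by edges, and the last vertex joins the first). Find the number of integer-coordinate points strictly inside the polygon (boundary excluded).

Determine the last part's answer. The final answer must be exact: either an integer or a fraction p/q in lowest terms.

630

Part I: 80131 = 227 * 353; number of divisors = (1+1) * (1+1) = 4; answer 4
Part II: Y1 = 4; w = -23; cross terms: (-6*-23 - 20*-31)=758, (20*32 - 14*-23)=962, (14*9 - 10*32)=-194, (10*-31 - -6*9)=-256; twice the area = |1270| = 1270; area = 635; boundary points = 2 + 1 + 1 + 8 = 12; strictly interior points = area - boundary/2 + 1 = 630; answer 630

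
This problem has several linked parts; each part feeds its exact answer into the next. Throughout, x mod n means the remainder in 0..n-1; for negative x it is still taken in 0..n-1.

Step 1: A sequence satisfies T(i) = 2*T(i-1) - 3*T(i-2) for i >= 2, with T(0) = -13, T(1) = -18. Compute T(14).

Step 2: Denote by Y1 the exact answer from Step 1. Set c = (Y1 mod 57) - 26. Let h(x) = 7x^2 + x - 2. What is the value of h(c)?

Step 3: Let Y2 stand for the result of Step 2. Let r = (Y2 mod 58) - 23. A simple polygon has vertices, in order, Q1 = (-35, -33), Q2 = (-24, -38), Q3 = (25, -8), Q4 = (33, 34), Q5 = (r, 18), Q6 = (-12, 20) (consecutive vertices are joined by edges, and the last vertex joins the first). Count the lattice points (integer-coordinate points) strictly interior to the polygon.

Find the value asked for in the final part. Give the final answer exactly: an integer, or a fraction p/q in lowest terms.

Step 1: T(2) = 2*(-18) - 3*(-13) = 3; iterating: T(2)=3, T(3)=60, T(4)=111, T(5)=42, T(6)=-249, T(7)=-624, T(8)=-501, T(9)=870, T(10)=3243, T(11)=3876, T(12)=-1977, T(13)=-15582, T(14)=-25233; answer -25233
Step 2: Y1 = -25233; c = -8; 7*(-8)^2 + 1*(-8)^1 - 2 = (448) + (-8) + (-2) = 438; answer 438
Step 3: Y2 = 438; r = 9; cross terms: (-35*-38 - -24*-33)=538, (-24*-8 - 25*-38)=1142, (25*34 - 33*-8)=1114, (33*18 - 9*34)=288, (9*20 - -12*18)=396, (-12*-33 - -35*20)=1096; twice the area = |4574| = 4574; area = 2287; boundary points = 1 + 1 + 2 + 8 + 1 + 1 = 14; strictly interior points = area - boundary/2 + 1 = 2281; answer 2281

2281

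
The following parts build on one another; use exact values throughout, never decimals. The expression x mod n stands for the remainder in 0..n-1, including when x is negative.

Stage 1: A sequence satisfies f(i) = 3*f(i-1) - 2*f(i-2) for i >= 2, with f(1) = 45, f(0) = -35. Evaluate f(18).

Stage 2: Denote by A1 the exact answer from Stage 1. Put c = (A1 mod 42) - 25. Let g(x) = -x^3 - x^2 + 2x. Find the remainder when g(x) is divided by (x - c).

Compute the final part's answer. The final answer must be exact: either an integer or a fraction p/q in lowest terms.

5472

Stage 1: f(2) = 3*(45) - 2*(-35) = 205; iterating: f(2)=205, f(3)=525, f(4)=1165, f(5)=2445, f(6)=5005, f(7)=10125, f(8)=20365, f(9)=40845, f(10)=81805, f(11)=163725, f(12)=327565, f(13)=655245, f(14)=1310605, f(15)=2621325, f(16)=5242765, f(17)=10485645, f(18)=20971405; answer 20971405
Stage 2: A1 = 20971405; c = -18; remainder = value at the root: -1*(-18)^3 - 1*(-18)^2 + 2*(-18)^1 = (5832) + (-324) + (-36) = 5472; answer 5472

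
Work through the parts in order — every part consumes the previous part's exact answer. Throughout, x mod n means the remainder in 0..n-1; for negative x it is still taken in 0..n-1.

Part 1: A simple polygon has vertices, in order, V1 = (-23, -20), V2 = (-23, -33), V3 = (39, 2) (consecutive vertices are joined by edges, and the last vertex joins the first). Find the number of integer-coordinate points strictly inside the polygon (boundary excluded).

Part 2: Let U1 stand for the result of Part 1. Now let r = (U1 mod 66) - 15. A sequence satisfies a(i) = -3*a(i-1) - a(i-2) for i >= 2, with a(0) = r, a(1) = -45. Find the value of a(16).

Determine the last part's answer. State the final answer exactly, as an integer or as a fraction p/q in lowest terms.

Part 1: cross terms: (-23*-33 - -23*-20)=299, (-23*2 - 39*-33)=1241, (39*-20 - -23*2)=-734; twice the area = |806| = 806; area = 403; boundary points = 13 + 1 + 2 = 16; strictly interior points = area - boundary/2 + 1 = 396; answer 396
Part 2: U1 = 396; r = -15; a(2) = -3*(-45) - 1*(-15) = 150; iterating: a(2)=150, a(3)=-405, a(4)=1065, a(5)=-2790, a(6)=7305, a(7)=-19125, a(8)=50070, a(9)=-131085, a(10)=343185, a(11)=-898470, a(12)=2352225, a(13)=-6158205, a(14)=16122390, a(15)=-42208965, a(16)=110504505; answer 110504505

110504505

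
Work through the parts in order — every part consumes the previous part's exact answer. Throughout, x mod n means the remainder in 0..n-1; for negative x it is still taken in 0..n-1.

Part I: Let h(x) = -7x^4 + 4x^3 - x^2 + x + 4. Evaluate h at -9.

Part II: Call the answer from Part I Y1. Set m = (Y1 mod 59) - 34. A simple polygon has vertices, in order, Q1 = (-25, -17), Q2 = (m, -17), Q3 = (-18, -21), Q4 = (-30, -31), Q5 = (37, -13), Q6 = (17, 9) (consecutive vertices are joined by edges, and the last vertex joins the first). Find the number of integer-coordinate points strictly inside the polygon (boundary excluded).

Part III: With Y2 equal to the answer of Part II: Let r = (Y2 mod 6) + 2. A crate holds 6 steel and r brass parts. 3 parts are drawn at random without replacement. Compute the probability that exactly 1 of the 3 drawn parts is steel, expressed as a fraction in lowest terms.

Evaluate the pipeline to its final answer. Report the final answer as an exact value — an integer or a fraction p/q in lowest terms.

3/10

Part I: -7*(-9)^4 + 4*(-9)^3 - 1*(-9)^2 + 1*(-9)^1 + 4 = (-45927) + (-2916) + (-81) + (-9) + (4) = -48929; answer -48929
Part II: Y1 = -48929; m = 7; cross terms: (-25*-17 - 7*-17)=544, (7*-21 - -18*-17)=-453, (-18*-31 - -30*-21)=-72, (-30*-13 - 37*-31)=1537, (37*9 - 17*-13)=554, (17*-17 - -25*9)=-64; twice the area = |2046| = 2046; area = 1023; boundary points = 32 + 1 + 2 + 1 + 2 + 2 = 40; strictly interior points = area - boundary/2 + 1 = 1004; answer 1004
Part III: Y2 = 1004; r = 4; total draws C(10,3) = 120; favorable C(6,1)*C(4,2) = 36; P = 3/10; answer 3/10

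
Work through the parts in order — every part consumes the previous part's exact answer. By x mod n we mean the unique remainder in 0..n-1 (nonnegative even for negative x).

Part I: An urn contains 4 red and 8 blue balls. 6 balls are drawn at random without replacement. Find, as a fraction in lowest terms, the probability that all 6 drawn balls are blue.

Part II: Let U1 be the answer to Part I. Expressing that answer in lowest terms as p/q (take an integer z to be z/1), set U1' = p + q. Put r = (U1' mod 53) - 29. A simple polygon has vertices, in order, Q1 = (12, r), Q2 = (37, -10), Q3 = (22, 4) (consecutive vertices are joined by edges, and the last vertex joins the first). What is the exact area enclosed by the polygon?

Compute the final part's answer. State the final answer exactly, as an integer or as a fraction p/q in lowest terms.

125/2

Part I: total draws C(12,6) = 924; favorable C(8,6) = 28; P = 1/33; answer 1/33
Part II: U1 = 1/33; threaded value p + q = 34; r = 5; cross terms: (12*-10 - 37*5)=-305, (37*4 - 22*-10)=368, (22*5 - 12*4)=62; twice the area = |125| = 125; area = 125/2; answer 125/2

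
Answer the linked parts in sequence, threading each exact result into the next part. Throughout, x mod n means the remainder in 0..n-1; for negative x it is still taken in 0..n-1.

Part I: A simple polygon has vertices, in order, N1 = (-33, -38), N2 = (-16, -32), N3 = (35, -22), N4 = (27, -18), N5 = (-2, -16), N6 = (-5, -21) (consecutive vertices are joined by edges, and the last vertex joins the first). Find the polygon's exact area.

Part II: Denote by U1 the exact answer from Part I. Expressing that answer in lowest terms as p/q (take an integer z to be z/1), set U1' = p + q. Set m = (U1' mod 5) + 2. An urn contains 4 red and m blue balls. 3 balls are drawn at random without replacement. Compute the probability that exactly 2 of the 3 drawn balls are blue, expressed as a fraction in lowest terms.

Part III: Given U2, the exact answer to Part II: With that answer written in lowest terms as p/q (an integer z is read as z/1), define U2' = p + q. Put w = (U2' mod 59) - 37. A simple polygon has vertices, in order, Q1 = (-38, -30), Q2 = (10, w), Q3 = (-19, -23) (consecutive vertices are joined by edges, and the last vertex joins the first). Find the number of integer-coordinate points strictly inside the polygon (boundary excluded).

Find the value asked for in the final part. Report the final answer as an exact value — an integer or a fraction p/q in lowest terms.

Part I: cross terms: (-33*-32 - -16*-38)=448, (-16*-22 - 35*-32)=1472, (35*-18 - 27*-22)=-36, (27*-16 - -2*-18)=-468, (-2*-21 - -5*-16)=-38, (-5*-38 - -33*-21)=-503; twice the area = |875| = 875; area = 875/2; answer 875/2
Part II: U1 = 875/2; threaded value p + q = 877; m = 4; total draws C(8,3) = 56; favorable C(4,2)*C(4,1) = 24; P = 3/7; answer 3/7
Part III: U2 = 3/7; threaded value p + q = 10; w = -27; cross terms: (-38*-27 - 10*-30)=1326, (10*-23 - -19*-27)=-743, (-19*-30 - -38*-23)=-304; twice the area = |279| = 279; area = 279/2; boundary points = 3 + 1 + 1 = 5; strictly interior points = area - boundary/2 + 1 = 138; answer 138

138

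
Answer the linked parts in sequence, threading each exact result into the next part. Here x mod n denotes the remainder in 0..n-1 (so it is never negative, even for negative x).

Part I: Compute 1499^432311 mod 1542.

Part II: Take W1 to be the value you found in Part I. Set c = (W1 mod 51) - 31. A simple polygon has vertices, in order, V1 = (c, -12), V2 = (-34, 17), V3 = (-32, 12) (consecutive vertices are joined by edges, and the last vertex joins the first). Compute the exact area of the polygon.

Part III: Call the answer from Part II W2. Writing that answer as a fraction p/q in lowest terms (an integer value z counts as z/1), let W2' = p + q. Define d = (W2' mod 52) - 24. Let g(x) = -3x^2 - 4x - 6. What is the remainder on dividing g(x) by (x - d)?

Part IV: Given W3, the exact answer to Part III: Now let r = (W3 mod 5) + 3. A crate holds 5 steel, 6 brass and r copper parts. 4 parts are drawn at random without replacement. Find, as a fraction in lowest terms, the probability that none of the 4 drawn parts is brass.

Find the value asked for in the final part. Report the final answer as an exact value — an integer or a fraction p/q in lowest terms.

Part I: squarings mod 1542: 1499^1=1499, 1499^2=307, 1499^4=187, 1499^8=1045, 1499^16=289, 1499^32=253, 1499^64=787, 1499^128=1027, 1499^256=1, 1499^512=1, 1499^1024=1, 1499^2048=1, 1499^4096=1, 1499^8192=1, 1499^16384=1, 1499^32768=1, 1499^65536=1, 1499^131072=1, 1499^262144=1; 1499^432311 = 1499^1 * 1499^2 * 1499^4 * 1499^16 * 1499^32 * 1499^128 * 1499^2048 * 1499^4096 * 1499^32768 * 1499^131072 * 1499^262144 = 1079 (mod 1542); answer 1079
Part II: W1 = 1079; c = -23; cross terms: (-23*17 - -34*-12)=-799, (-34*12 - -32*17)=136, (-32*-12 - -23*12)=660; twice the area = |-3| = 3; area = 3/2; answer 3/2
Part III: W2 = 3/2; threaded value p + q = 5; d = -19; remainder = value at the root: -3*(-19)^2 - 4*(-19)^1 - 6 = (-1083) + (76) + (-6) = -1013; answer -1013
Part IV: W3 = -1013; r = 5; total draws C(16,4) = 1820; favorable C(10,4) = 210; P = 3/26; answer 3/26

3/26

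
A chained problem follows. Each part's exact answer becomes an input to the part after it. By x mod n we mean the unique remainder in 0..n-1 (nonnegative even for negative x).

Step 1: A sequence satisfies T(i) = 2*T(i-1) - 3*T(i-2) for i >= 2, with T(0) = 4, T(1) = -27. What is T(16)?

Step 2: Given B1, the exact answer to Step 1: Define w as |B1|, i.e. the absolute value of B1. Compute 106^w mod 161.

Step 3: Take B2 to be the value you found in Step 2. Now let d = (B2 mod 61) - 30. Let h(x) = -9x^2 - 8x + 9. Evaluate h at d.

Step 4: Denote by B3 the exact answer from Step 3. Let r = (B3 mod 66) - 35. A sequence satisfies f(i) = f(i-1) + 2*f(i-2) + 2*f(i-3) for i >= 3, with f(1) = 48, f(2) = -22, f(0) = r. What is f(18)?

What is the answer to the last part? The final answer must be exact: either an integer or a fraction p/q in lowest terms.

Step 1: T(2) = 2*(-27) - 3*(4) = -66; iterating: T(2)=-66, T(3)=-51, T(4)=96, T(5)=345, T(6)=402, T(7)=-231, T(8)=-1668, T(9)=-2643, T(10)=-282, T(11)=7365, T(12)=15576, T(13)=9057, T(14)=-28614, T(15)=-84399, T(16)=-82956; answer -82956
Step 2: B1 = -82956; w = 82956; squarings mod 161: 106^1=106, 106^2=127, 106^4=29, 106^8=36, 106^16=8, 106^32=64, 106^64=71, 106^128=50, 106^256=85, 106^512=141, 106^1024=78, 106^2048=127, 106^4096=29, 106^8192=36, 106^16384=8, 106^32768=64, 106^65536=71; 106^82956 = 106^4 * 106^8 * 106^1024 * 106^16384 * 106^65536 = 8 (mod 161); answer 8
Step 3: B2 = 8; d = -22; -9*(-22)^2 - 8*(-22)^1 + 9 = (-4356) + (176) + (9) = -4171; answer -4171
Step 4: B3 = -4171; r = 18; f(3) = 1*(-22) + 2*(48) + 2*(18) = 110; iterating: f(3)=110, f(4)=162, f(5)=338, f(6)=882, f(7)=1882, f(8)=4322, f(9)=9850, f(10)=22258, f(11)=50602, f(12)=114818, f(13)=260538, f(14)=591378, f(15)=1342090, f(16)=3045922, f(17)=6912858, f(18)=15688882; answer 15688882

15688882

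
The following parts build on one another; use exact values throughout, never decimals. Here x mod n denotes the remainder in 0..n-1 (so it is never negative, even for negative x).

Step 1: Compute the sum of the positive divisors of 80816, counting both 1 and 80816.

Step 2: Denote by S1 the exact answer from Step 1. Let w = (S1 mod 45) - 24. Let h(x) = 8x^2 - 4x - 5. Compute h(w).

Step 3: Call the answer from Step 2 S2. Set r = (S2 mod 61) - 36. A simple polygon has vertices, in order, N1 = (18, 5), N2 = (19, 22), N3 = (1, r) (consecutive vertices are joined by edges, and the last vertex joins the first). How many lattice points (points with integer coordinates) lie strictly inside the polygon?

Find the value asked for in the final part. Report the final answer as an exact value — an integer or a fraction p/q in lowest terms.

Step 1: 80816 = 2^4 * 5051; sigma = (1 + 2 + 4 + 8 + 16) * (1 + 5051) = 31 * 5052 = 156612; answer 156612
Step 2: S1 = 156612; w = -12; 8*(-12)^2 - 4*(-12)^1 - 5 = (1152) + (48) + (-5) = 1195; answer 1195
Step 3: S2 = 1195; r = 0; cross terms: (18*22 - 19*5)=301, (19*0 - 1*22)=-22, (1*5 - 18*0)=5; twice the area = |284| = 284; area = 142; boundary points = 1 + 2 + 1 = 4; strictly interior points = area - boundary/2 + 1 = 141; answer 141

141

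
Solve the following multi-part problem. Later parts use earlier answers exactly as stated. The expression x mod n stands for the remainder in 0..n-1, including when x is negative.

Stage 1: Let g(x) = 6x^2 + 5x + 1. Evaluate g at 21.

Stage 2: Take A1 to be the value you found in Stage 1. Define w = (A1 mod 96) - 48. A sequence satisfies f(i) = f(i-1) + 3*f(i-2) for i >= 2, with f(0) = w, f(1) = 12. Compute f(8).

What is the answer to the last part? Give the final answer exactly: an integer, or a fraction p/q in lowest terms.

7260

Stage 1: 6*(21)^2 + 5*(21)^1 + 1 = (2646) + (105) + (1) = 2752; answer 2752
Stage 2: A1 = 2752; w = 16; f(2) = 1*(12) + 3*(16) = 60; iterating: f(2)=60, f(3)=96, f(4)=276, f(5)=564, f(6)=1392, f(7)=3084, f(8)=7260; answer 7260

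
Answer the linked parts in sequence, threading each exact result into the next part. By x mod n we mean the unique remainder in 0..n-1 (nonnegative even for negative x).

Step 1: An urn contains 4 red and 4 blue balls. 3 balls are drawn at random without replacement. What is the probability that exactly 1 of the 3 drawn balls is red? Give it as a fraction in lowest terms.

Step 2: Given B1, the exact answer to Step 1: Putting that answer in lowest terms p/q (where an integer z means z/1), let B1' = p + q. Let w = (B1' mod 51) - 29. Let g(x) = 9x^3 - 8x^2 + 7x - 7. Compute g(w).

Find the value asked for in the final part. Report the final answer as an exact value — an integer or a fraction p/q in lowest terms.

Step 1: total draws C(8,3) = 56; favorable C(4,1)*C(4,2) = 24; P = 3/7; answer 3/7
Step 2: B1 = 3/7; threaded value p + q = 10; w = -19; 9*(-19)^3 - 8*(-19)^2 + 7*(-19)^1 - 7 = (-61731) + (-2888) + (-133) + (-7) = -64759; answer -64759

-64759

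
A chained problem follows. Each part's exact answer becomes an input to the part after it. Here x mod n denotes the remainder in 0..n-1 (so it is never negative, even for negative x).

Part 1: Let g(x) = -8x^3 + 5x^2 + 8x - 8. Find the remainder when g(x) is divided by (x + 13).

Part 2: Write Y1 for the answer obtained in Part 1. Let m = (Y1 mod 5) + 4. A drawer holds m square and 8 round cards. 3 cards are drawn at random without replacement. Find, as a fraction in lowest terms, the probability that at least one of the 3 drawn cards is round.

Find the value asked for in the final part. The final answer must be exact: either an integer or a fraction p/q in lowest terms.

9/10

Part 1: remainder = value at the root: -8*(-13)^3 + 5*(-13)^2 + 8*(-13)^1 - 8 = (17576) + (845) + (-104) + (-8) = 18309; answer 18309
Part 2: Y1 = 18309; m = 8; total draws C(16,3) = 560; complement C(8,3) = 56; favorable 560 - 56 = 504; P = 9/10; answer 9/10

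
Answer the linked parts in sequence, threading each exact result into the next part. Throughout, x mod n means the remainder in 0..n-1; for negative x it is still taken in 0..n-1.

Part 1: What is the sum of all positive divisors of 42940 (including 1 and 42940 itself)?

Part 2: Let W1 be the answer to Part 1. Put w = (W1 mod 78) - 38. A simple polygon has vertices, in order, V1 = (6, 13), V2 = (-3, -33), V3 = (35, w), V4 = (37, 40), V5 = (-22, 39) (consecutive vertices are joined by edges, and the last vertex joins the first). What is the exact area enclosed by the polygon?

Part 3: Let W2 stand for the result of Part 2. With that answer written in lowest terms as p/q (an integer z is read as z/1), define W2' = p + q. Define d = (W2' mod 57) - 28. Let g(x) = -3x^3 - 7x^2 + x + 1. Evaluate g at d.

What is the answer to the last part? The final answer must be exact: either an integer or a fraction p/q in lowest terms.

-4

Part 1: 42940 = 2^2 * 5 * 19 * 113; sigma = (1 + 2 + 4) * (1 + 5) * (1 + 19) * (1 + 113) = 7 * 6 * 20 * 114 = 95760; answer 95760
Part 2: W1 = 95760; w = 16; cross terms: (6*-33 - -3*13)=-159, (-3*16 - 35*-33)=1107, (35*40 - 37*16)=808, (37*39 - -22*40)=2323, (-22*13 - 6*39)=-520; twice the area = |3559| = 3559; area = 3559/2; answer 3559/2
Part 3: W2 = 3559/2; threaded value p + q = 3561; d = -1; -3*(-1)^3 - 7*(-1)^2 + 1*(-1)^1 + 1 = (3) + (-7) + (-1) + (1) = -4; answer -4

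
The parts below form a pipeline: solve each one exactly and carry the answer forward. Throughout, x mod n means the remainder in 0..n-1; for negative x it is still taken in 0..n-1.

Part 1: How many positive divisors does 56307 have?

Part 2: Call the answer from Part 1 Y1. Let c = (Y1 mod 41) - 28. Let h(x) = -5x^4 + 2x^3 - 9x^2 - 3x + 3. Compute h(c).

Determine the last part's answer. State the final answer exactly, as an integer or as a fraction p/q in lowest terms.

Part 1: 56307 = 3 * 137^2; number of divisors = (1+1) * (2+1) = 6; answer 6
Part 2: Y1 = 6; c = -22; -5*(-22)^4 + 2*(-22)^3 - 9*(-22)^2 - 3*(-22)^1 + 3 = (-1171280) + (-21296) + (-4356) + (66) + (3) = -1196863; answer -1196863

-1196863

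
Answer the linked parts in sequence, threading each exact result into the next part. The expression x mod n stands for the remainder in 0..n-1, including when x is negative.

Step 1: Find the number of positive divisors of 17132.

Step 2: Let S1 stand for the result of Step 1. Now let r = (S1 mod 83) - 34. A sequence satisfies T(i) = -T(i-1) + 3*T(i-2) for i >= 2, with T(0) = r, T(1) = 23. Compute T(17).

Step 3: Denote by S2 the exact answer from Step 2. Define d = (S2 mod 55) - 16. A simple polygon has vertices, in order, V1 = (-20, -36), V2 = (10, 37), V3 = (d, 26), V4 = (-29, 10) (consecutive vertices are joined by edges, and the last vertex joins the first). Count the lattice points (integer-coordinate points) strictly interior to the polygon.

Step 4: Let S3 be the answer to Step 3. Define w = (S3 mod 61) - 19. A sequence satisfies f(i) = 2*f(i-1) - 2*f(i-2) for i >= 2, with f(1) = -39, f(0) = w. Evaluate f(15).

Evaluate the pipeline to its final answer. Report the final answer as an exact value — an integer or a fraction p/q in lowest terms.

Step 1: 17132 = 2^2 * 4283; number of divisors = (2+1) * (1+1) = 6; answer 6
Step 2: S1 = 6; r = -28; T(2) = -1*(23) + 3*(-28) = -107; iterating: T(2)=-107, T(3)=176, T(4)=-497, T(5)=1025, T(6)=-2516, T(7)=5591, T(8)=-13139, T(9)=29912, T(10)=-69329, T(11)=159065, T(12)=-367052, T(13)=844247, T(14)=-1945403, T(15)=4478144, T(16)=-10314353, T(17)=23748785; answer 23748785
Step 3: S2 = 23748785; d = -11; cross terms: (-20*37 - 10*-36)=-380, (10*26 - -11*37)=667, (-11*10 - -29*26)=644, (-29*-36 - -20*10)=1244; twice the area = |2175| = 2175; area = 2175/2; boundary points = 1 + 1 + 2 + 1 = 5; strictly interior points = area - boundary/2 + 1 = 1086; answer 1086
Step 4: S3 = 1086; w = 30; f(2) = 2*(-39) - 2*(30) = -138; iterating: f(2)=-138, f(3)=-198, f(4)=-120, f(5)=156, f(6)=552, f(7)=792, f(8)=480, f(9)=-624, f(10)=-2208, f(11)=-3168, f(12)=-1920, f(13)=2496, f(14)=8832, f(15)=12672; answer 12672

12672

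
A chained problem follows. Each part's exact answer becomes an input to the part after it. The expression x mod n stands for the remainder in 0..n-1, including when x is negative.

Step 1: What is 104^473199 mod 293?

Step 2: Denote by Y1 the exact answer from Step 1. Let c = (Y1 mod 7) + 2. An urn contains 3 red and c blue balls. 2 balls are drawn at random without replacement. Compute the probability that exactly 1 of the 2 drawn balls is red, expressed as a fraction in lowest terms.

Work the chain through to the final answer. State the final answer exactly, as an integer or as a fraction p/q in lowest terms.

Step 1: squarings mod 293: 104^1=104, 104^2=268, 104^4=39, 104^8=56, 104^16=206, 104^32=244, 104^64=57, 104^128=26, 104^256=90, 104^512=189, 104^1024=268, 104^2048=39, 104^4096=56, 104^8192=206, 104^16384=244, 104^32768=57, 104^65536=26, 104^131072=90, 104^262144=189; 104^473199 = 104^1 * 104^2 * 104^4 * 104^8 * 104^32 * 104^64 * 104^2048 * 104^4096 * 104^8192 * 104^65536 * 104^131072 * 104^262144 = 61 (mod 293); answer 61
Step 2: Y1 = 61; c = 7; total draws C(10,2) = 45; favorable C(3,1)*C(7,1) = 21; P = 7/15; answer 7/15

7/15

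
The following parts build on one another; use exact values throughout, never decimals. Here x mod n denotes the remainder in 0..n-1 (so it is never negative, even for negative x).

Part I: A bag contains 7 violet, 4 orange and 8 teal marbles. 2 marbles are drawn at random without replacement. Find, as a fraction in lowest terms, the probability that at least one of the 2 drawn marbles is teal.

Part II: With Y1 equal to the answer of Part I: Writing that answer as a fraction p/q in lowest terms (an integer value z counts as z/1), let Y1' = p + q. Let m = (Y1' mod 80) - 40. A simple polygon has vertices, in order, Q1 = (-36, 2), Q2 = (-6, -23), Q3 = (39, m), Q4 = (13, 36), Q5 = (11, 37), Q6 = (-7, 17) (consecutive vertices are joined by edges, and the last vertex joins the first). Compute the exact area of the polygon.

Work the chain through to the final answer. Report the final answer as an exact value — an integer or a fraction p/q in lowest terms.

Part I: total draws C(19,2) = 171; complement C(11,2) = 55; favorable 171 - 55 = 116; P = 116/171; answer 116/171
Part II: Y1 = 116/171; threaded value p + q = 287; m = 7; cross terms: (-36*-23 - -6*2)=840, (-6*7 - 39*-23)=855, (39*36 - 13*7)=1313, (13*37 - 11*36)=85, (11*17 - -7*37)=446, (-7*2 - -36*17)=598; twice the area = |4137| = 4137; area = 4137/2; answer 4137/2

4137/2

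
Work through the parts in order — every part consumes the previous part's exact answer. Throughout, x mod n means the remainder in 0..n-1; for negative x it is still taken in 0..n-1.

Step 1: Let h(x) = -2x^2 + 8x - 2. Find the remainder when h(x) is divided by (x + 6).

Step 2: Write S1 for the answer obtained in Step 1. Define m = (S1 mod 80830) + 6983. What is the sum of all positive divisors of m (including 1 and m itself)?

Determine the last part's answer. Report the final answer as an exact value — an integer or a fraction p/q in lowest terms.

Step 1: remainder = value at the root: -2*(-6)^2 + 8*(-6)^1 - 2 = (-72) + (-48) + (-2) = -122; answer -122
Step 2: S1 = -122; m = 87691; 87691 is prime, so its only divisors are 1 and 87691; sigma = 1 + 87691 = 87692; answer 87692

87692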